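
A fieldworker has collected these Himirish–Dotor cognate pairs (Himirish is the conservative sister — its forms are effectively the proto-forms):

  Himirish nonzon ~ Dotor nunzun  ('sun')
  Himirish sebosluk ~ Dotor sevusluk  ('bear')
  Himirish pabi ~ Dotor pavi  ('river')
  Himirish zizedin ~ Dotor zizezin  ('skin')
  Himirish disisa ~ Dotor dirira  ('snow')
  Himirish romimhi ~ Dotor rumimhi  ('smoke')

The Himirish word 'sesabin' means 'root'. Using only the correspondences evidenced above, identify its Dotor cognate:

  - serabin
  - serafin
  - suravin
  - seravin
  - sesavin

seravin

disisa ~ dirira — Himirish s corresponds to Dotor r between vowels (before a back vowel).
pabi ~ pavi — Himirish b corresponds to Dotor v between vowels (before a front vowel).
Applying these to Himirish 'sesabin':
  sesabin → serabin   (s→r between vowels (before a back vowel))
  serabin → seravin   (b→v between vowels (before a front vowel))
So the Dotor cognate is 'seravin'.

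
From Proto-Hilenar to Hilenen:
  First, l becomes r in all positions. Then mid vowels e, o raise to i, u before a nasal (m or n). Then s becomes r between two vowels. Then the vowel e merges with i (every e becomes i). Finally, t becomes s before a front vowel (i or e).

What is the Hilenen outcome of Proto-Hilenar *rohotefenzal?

rohosifinzar

Hilenen: start from *rohotefenzal.
  rule 1 (unconditioned shift): rohotefenzal → rohotefenzar
  rule 2 (pre-nasal raising): rohotefenzar → rohotefinzar
  rule 3: no change — rohotefinzar
  rule 4 (vowel merger): rohotefinzar → rohotifinzar
  rule 5 (palatalisation): rohotifinzar → rohosifinzar
  ⇒ Hilenen rohosifinzar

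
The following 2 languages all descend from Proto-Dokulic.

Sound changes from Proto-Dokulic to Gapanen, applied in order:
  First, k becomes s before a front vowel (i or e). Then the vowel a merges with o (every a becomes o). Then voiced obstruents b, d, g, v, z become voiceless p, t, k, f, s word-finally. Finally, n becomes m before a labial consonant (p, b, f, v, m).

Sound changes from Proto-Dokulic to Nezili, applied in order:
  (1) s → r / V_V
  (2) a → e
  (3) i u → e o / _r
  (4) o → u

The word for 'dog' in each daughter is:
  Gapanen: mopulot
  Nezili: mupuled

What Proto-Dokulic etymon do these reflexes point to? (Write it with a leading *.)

Position 6: Gapanen has o, Nezili has e. Taking the neighbouring segments as reconstructed: Gapanen o could go back to *a or *o; Nezili e could go back to *a or *e — the one source consistent with every daughter is *a.
Position 7: Gapanen has t, Nezili has d. Nezili preserves d here (none of its changes turn any other segment into d), so the proto-segment is *d.
Continuing position by position gives *mopulad; check it forward:
Gapanen: *mopulad > mopulod > mopulot  (by vowel merger, final devoicing)
Nezili: *mopulad
  mopulad (rule 1 does not apply)
  mopulad → mopuled   [vowel merger]
  mopuled (rule 3 does not apply)
  mopuled → mupuled   [vowel merger]
  giving Nezili mupuled.
*mopulad is the unique common source.

*mopulad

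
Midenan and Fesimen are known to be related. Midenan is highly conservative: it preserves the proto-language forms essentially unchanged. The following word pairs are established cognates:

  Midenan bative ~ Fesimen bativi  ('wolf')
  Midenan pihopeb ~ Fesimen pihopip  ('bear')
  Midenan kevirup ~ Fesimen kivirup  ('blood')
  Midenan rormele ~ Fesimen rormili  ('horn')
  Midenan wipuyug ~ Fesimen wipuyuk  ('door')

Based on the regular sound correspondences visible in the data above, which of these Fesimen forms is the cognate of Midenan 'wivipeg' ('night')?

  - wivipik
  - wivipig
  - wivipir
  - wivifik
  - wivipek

rormele ~ rormili — Midenan e corresponds to Fesimen i after a consonant, before a consonant other than r, m, n, p, b, f, v.
wipuyug ~ wipuyuk — Midenan g corresponds to Fesimen k word-finally.
Applying these to Midenan 'wivipeg':
  wivipeg → wivipig   (e→i after a consonant, before a consonant other than r, m, n, p, b, f, v)
  wivipig → wivipik   (g→k word-finally)
So the Fesimen cognate is 'wivipik'.

wivipik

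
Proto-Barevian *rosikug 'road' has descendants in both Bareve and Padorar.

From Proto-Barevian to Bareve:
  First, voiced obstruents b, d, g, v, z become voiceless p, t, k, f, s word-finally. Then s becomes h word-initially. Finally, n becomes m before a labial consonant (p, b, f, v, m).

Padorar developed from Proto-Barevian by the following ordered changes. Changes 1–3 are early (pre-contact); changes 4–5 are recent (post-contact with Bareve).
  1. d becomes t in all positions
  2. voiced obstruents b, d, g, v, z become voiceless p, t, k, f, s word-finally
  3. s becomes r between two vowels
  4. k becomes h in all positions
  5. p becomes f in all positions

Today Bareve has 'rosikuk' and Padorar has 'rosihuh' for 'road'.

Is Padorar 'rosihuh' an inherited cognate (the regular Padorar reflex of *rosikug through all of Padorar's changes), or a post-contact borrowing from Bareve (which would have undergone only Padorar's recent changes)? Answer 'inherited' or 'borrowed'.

borrowed

If inherited, *rosikug would pass through all of Padorar's changes:
Padorar: *rosikug
  rosikug (rule 1 does not apply)
  rosikug → rosikuk   [final devoicing]
  rosikuk → rorikuk   [rhotacism]
  rorikuk → rorihuh   [unconditioned shift]
  rorihuh (rule 5 does not apply)
  giving Padorar rorihuh.
If borrowed from Bareve 'rosikuk' after the early changes, it would undergo only the recent ones:
  rule 4 (unconditioned shift): rosikuk → rosihuh
  rule 5 (unconditioned shift): no change (rosihuh)
  ⇒ as a loan: rosihuh
Padorar 'rosihuh' matches the loan outcome 'rosihuh', not the inherited 'rorihuh' — it skipped the early Padorar changes, so it was borrowed from Bareve.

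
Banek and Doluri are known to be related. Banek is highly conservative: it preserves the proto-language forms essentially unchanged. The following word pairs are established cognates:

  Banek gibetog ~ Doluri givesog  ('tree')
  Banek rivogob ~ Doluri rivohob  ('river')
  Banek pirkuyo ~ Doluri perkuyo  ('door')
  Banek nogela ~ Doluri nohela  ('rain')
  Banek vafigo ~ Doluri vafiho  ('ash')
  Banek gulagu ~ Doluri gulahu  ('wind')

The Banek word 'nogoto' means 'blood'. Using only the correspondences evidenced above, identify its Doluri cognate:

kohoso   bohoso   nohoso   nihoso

rivogob ~ rivohob, vafigo ~ vafiho — Banek g corresponds to Doluri h between vowels (before a back vowel).
gibetog ~ givesog — Banek t corresponds to Doluri s between vowels (before a back vowel).
Applying these to Banek 'nogoto':
  nogoto → nohoto   (g→h between vowels (before a back vowel))
  nohoto → nohoso   (t→s between vowels (before a back vowel))
So the Doluri cognate is 'nohoso'.

nohoso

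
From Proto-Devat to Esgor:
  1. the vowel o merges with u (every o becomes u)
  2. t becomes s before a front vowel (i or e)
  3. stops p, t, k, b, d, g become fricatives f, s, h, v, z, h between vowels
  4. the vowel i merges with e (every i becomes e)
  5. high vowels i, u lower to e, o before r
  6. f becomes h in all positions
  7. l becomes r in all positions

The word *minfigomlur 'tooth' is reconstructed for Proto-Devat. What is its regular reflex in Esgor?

Esgor: *minfigomlur
  minfigomlur → minfigumlur   [vowel merger]
  minfigumlur (rule 2 does not apply)
  minfigumlur → minfihumlur   [intervocalic lenition]
  minfihumlur → menfehumlur   [vowel merger]
  menfehumlur → menfehumlor   [pre-rhotic lowering]
  menfehumlor → menhehumlor   [unconditioned shift]
  menhehumlor → menhehumror   [unconditioned shift]
  giving Esgor menhehumror.

menhehumror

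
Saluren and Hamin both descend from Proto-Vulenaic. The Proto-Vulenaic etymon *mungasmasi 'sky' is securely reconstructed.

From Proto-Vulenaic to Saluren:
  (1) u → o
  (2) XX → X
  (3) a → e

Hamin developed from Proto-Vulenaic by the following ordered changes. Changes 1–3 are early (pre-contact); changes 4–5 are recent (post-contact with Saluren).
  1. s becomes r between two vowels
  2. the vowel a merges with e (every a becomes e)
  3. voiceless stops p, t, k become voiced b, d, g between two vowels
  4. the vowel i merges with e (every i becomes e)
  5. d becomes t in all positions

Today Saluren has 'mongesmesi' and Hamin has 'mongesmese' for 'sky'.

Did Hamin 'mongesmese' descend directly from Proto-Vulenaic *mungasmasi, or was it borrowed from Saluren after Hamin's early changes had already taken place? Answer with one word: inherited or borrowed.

If inherited, *mungasmasi would pass through all of Hamin's changes:
Hamin: *mungasmasi
  mungasmasi → mungasmari   [rhotacism]
  mungasmari → mungesmeri   [vowel merger]
  mungesmeri (rule 3 does not apply)
  mungesmeri → mungesmere   [vowel merger]
  mungesmere (rule 5 does not apply)
  giving Hamin mungesmere.
If borrowed from Saluren 'mongesmesi' after the early changes, it would undergo only the recent ones:
  rule 4 (vowel merger): mongesmesi → mongesmese
  rule 5 (unconditioned shift): no change (mongesmese)
  ⇒ as a loan: mongesmese
Hamin 'mongesmese' matches the loan outcome 'mongesmese', not the inherited 'mungesmere' — it skipped the early Hamin changes, so it was borrowed from Saluren.

borrowed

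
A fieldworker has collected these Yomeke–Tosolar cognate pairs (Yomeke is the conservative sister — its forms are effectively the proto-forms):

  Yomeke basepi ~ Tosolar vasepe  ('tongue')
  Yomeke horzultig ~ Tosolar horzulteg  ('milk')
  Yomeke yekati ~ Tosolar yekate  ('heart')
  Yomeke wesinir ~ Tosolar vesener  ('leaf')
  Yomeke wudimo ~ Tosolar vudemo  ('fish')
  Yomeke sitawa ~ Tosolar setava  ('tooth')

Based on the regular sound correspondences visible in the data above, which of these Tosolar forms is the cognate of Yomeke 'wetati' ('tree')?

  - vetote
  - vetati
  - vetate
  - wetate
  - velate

wesinir ~ vesener — Yomeke w corresponds to Tosolar v word-initially before a front vowel.
basepi ~ vasepe, yekati ~ yekate — Yomeke i corresponds to Tosolar e word-finally.
Applying these to Yomeke 'wetati':
  wetati → vetati   (w→v word-initially before a front vowel)
  vetati → vetate   (i→e word-finally)
So the Tosolar cognate is 'vetate'.

vetate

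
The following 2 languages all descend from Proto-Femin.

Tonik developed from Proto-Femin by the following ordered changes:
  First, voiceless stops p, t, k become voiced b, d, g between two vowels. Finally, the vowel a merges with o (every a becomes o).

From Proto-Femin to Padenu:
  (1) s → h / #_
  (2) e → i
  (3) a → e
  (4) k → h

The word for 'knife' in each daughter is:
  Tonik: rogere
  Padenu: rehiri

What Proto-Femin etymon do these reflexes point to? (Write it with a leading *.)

Position 6: Tonik has e, Padenu has i. Tonik preserves e here (none of its changes turn any other segment into e), so the proto-segment is *e.
Position 3: Tonik has g, Padenu has h. Taking the neighbouring segments as reconstructed: Tonik g could go back to *k or *g; Padenu h could go back to *k or *h — the one source consistent with every daughter is *k.
Position 4: Tonik has e, Padenu has i. Tonik preserves e here (none of its changes turn any other segment into e), so the proto-segment is *e.
Continuing position by position gives *rakere; check it forward:
Tonik: start from *rakere.
  rule 1 (intervocalic voicing): rakere → ragere
  rule 2 (vowel merger): ragere → rogere
  ⇒ Tonik rogere
Padenu: *rakere > rakiri > rekiri > rehiri  (by vowel merger, vowel merger, unconditioned shift)
*rakere is the unique common source.

*rakere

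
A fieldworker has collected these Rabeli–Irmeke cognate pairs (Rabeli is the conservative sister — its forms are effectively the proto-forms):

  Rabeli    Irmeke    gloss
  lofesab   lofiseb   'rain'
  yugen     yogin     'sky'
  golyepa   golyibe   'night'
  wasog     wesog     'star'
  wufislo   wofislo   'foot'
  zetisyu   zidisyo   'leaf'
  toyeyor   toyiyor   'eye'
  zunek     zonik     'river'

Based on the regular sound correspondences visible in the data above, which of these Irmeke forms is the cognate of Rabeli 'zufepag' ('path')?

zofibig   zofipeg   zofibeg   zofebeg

wufislo ~ wofislo — Rabeli u corresponds to Irmeke o after a consonant, before a labial obstruent.
golyepa ~ golyibe — Rabeli e corresponds to Irmeke i after a consonant, before a labial obstruent.
golyepa ~ golyibe — Rabeli p corresponds to Irmeke b between vowels (before a back vowel).
wasog ~ wesog — Rabeli a corresponds to Irmeke e after a consonant, before a consonant other than r, m, n, p, b, f, v.
Applying these to Rabeli 'zufepag':
  zufepag → zofepag   (u→o after a consonant, before a labial obstruent)
  zofepag → zofipag   (e→i after a consonant, before a labial obstruent)
  zofipag → zofibag   (p→b between vowels (before a back vowel))
  zofibag → zofibeg   (a→e after a consonant, before a consonant other than r, m, n, p, b, f, v)
So the Irmeke cognate is 'zofibeg'.

zofibeg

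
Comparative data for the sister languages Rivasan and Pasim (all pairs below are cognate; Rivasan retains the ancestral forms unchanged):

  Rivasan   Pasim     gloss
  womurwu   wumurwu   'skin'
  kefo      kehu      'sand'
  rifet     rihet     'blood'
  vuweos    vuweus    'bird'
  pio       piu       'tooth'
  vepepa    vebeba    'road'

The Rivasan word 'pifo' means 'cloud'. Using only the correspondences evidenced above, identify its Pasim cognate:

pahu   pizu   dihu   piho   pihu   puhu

kefo ~ kehu — Rivasan f corresponds to Pasim h between vowels (before a back vowel).
kefo ~ kehu — Rivasan o corresponds to Pasim u word-finally.
Applying these to Rivasan 'pifo':
  pifo → piho   (f→h between vowels (before a back vowel))
  piho → pihu   (o→u word-finally)
So the Pasim cognate is 'pihu'.

pihu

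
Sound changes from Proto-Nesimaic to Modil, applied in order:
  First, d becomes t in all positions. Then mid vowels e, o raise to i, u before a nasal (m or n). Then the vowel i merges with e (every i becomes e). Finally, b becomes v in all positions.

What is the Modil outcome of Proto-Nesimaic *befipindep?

Modil: *befipindep
  befipindep → befipintep   [unconditioned shift]
  befipintep (rule 2 does not apply)
  befipintep → befepentep   [vowel merger]
  befepentep → vefepentep   [unconditioned shift]
  giving Modil vefepentep.

vefepentep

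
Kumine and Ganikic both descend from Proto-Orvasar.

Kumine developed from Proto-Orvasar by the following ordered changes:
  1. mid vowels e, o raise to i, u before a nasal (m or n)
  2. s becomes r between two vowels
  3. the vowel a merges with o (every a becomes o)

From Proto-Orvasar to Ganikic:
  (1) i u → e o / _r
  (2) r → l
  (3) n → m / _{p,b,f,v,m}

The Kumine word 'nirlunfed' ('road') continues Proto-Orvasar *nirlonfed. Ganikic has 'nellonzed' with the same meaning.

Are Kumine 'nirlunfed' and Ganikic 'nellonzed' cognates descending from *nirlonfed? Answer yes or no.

no

Derive the expected Ganikic reflex of *nirlonfed:
Ganikic: start from *nirlonfed.
  rule 1 (pre-rhotic lowering): nirlonfed → nerlonfed
  rule 2 (unconditioned shift): nerlonfed → nellonfed
  rule 3 (nasal place assimilation): nellonfed → nellomfed
  ⇒ Ganikic nellomfed
The regular Ganikic reflex would be 'nellomfed', but the attested form is 'nellonzed'. The correspondence is irregular, so they are not cognates (the Ganikic form has a different source).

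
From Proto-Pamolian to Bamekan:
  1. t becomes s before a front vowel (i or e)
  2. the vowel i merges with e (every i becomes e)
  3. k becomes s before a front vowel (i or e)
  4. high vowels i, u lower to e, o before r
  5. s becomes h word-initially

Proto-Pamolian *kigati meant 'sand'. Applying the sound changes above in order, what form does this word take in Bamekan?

Bamekan: *kigati
  kigati → kigasi   [palatalisation]
  kigasi → kegase   [vowel merger]
  kegase → segase   [palatalisation]
  segase (rule 4 does not apply)
  segase → hegase   [debuccalisation]
  giving Bamekan hegase.

hegase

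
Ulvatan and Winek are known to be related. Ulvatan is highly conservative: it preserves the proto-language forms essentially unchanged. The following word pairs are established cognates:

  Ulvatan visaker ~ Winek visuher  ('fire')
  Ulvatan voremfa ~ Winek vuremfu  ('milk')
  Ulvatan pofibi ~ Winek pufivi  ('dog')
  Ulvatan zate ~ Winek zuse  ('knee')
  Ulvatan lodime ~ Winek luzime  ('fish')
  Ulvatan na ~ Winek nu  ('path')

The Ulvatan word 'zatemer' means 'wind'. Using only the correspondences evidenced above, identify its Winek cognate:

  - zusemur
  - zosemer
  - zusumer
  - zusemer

zusemer

visaker ~ visuher, zate ~ zuse — Ulvatan a corresponds to Winek u after a consonant, before a consonant other than r, m, n, p, b, f, v.
zate ~ zuse — Ulvatan t corresponds to Winek s between vowels (before a front vowel).
Applying these to Ulvatan 'zatemer':
  zatemer → zutemer   (a→u after a consonant, before a consonant other than r, m, n, p, b, f, v)
  zutemer → zusemer   (t→s between vowels (before a front vowel))
So the Winek cognate is 'zusemer'.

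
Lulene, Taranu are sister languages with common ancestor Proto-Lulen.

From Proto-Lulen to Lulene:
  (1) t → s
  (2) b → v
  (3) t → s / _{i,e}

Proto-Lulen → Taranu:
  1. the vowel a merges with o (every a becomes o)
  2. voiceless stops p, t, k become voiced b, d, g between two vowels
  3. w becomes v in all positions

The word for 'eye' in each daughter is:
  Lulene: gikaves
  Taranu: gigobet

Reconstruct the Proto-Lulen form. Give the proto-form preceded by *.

Position 3: Lulene has k, Taranu has g. Lulene preserves k here (none of its changes turn any other segment into k), so the proto-segment is *k.
Position 7: Lulene has s, Taranu has t. Taranu preserves t here (none of its changes turn any other segment into t), so the proto-segment is *t.
Continuing position by position gives *gikabet; check it forward:
Lulene: *gikabet
  gikabet → gikabes   [unconditioned shift]
  gikabes → gikaves   [unconditioned shift]
  gikaves (rule 3 does not apply)
  giving Lulene gikaves.
Taranu: *gikabet
  gikabet → gikobet   [vowel merger]
  gikobet → gigobet   [intervocalic voicing]
  gigobet (rule 3 does not apply)
  giving Taranu gigobet.
*gikabet is the unique common source.

*gikabet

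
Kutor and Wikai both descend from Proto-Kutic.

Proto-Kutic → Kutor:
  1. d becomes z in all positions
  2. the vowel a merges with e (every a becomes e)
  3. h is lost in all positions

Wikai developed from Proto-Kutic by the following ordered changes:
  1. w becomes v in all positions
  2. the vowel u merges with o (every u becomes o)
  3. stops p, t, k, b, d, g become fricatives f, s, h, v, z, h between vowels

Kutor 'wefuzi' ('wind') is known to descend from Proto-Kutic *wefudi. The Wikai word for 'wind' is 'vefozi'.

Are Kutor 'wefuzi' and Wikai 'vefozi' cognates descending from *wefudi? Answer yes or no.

yes

Derive the expected Wikai reflex of *wefudi:
Wikai: start from *wefudi.
  rule 1 (unconditioned shift): wefudi → vefudi
  rule 2 (vowel merger): vefudi → vefodi
  rule 3 (intervocalic lenition): vefodi → vefozi
  ⇒ Wikai vefozi
Wikai 'vefozi' matches the regular reflex exactly, so the pair is cognate.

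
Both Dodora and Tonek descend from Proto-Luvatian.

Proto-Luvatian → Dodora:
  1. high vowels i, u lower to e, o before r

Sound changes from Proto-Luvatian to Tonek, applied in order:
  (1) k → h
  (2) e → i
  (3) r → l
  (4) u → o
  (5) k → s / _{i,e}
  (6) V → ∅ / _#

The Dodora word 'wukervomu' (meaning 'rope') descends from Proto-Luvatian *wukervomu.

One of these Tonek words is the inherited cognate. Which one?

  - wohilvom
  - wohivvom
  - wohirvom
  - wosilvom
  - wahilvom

wohilvom

Tonek: *wukervomu > wuhervomu > wuhirvomu > wuhilvomu > wohilvomo > wohilvom  (by unconditioned shift, vowel merger, unconditioned shift, vowel merger, apocope)
Only 'wohilvom' matches the regular Tonek development of *wukervomu.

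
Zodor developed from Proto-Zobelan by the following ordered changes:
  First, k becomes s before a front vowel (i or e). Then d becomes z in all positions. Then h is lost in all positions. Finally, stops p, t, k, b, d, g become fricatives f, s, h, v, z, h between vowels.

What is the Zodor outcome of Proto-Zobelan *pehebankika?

Zodor: *pehebankika
  pehebankika → pehebansika   [palatalisation]
  pehebansika (rule 2 does not apply)
  pehebansika → peebansika   [h-loss]
  peebansika → peevansiha   [intervocalic lenition]
  giving Zodor peevansiha.

peevansiha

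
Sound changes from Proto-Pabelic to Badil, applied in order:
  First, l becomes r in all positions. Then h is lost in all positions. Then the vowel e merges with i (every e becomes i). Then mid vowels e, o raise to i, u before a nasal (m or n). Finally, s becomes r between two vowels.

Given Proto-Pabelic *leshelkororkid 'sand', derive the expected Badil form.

Badil: *leshelkororkid
  leshelkororkid → resherkororkid   [unconditioned shift]
  resherkororkid → reserkororkid   [h-loss]
  reserkororkid → risirkororkid   [vowel merger]
  risirkororkid (rule 4 does not apply)
  risirkororkid → ririrkororkid   [rhotacism]
  giving Badil ririrkororkid.

ririrkororkid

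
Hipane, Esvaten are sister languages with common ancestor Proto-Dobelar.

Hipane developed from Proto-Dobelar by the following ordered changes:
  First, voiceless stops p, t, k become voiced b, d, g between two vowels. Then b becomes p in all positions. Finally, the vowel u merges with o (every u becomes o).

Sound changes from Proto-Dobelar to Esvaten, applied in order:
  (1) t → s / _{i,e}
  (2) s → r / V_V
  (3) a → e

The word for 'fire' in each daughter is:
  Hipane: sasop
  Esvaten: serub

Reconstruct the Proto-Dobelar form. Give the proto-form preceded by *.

Position 4: Hipane has o, Esvaten has u. Esvaten preserves u here (none of its changes turn any other segment into u), so the proto-segment is *u.
Position 2: Hipane has a, Esvaten has e. Hipane preserves a here (none of its changes turn any other segment into a), so the proto-segment is *a.
Verify the candidate proto-form against each daughter:
Hipane: start from *sasub.
  rule 1: no change — sasub
  rule 2 (unconditioned shift): sasub → sasup
  rule 3 (vowel merger): sasup → sasop
  ⇒ Hipane sasop
Esvaten: *sasub
  sasub (rule 1 does not apply)
  sasub → sarub   [rhotacism]
  sarub → serub   [vowel merger]
  giving Esvaten serub.
No other proto-form is consistent with every reflex, so the reconstruction is *sasub.

*sasub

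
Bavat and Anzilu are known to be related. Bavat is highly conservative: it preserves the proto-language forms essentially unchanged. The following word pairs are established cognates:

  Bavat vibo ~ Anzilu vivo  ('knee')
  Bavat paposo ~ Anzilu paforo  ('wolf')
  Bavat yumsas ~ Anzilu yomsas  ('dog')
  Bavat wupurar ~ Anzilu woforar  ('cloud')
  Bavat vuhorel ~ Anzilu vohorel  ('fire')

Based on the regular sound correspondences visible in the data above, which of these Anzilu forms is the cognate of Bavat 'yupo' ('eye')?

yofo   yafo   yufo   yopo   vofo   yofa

yofo

wupurar ~ woforar — Bavat u corresponds to Anzilu o after a consonant, before a labial obstruent.
paposo ~ paforo — Bavat p corresponds to Anzilu f between vowels (before a back vowel).
Applying these to Bavat 'yupo':
  yupo → yopo   (u→o after a consonant, before a labial obstruent)
  yopo → yofo   (p→f between vowels (before a back vowel))
So the Anzilu cognate is 'yofo'.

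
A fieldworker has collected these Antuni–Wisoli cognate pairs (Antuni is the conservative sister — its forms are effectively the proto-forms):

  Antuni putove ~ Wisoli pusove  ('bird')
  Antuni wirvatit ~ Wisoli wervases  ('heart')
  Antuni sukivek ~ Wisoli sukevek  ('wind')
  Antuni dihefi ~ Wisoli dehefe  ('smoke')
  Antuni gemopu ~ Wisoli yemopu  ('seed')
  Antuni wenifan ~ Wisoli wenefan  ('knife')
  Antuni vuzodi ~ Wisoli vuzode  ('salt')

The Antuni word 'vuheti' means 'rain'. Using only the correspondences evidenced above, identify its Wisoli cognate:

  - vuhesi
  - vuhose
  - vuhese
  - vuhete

wirvatit ~ wervases — Antuni t corresponds to Wisoli s between vowels (before a front vowel).
dihefi ~ dehefe, vuzodi ~ vuzode — Antuni i corresponds to Wisoli e word-finally.
Applying these to Antuni 'vuheti':
  vuheti → vuhesi   (t→s between vowels (before a front vowel))
  vuhesi → vuhese   (i→e word-finally)
So the Wisoli cognate is 'vuhese'.

vuhese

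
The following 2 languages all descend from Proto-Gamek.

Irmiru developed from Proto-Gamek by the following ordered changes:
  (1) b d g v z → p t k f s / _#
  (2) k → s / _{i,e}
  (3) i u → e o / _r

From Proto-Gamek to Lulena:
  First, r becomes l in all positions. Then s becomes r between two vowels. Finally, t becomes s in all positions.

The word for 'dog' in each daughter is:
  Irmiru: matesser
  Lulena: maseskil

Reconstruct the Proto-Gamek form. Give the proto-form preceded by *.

*mateskir

Position 3: Irmiru has t, Lulena has s. Taking the neighbouring segments as reconstructed: Irmiru t can only go back to *t; Lulena s can only go back to *t — the one source consistent with every daughter is *t.
Position 8: Irmiru has r, Lulena has l. Irmiru preserves r here (none of its changes turn any other segment into r), so the proto-segment is *r.
Continuing position by position gives *mateskir; check it forward:
Irmiru: *mateskir
  mateskir (rule 1 does not apply)
  mateskir → matessir   [palatalisation]
  matessir → matesser   [pre-rhotic lowering]
  giving Irmiru matesser.
Lulena: start from *mateskir.
  rule 1 (unconditioned shift): mateskir → mateskil
  rule 2: no change — mateskil
  rule 3 (unconditioned shift): mateskil → maseskil
  ⇒ Lulena maseskil
*mateskir is the unique common source.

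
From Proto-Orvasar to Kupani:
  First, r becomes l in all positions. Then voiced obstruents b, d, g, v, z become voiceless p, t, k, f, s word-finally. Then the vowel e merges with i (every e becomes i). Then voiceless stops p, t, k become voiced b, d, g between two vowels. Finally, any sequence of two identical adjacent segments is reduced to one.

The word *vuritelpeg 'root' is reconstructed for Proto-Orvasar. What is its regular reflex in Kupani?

vulidilpik

Kupani: *vuritelpeg > vulitelpeg > vulitelpek > vulitilpik > vulidilpik  (by unconditioned shift, final devoicing, vowel merger, intervocalic voicing)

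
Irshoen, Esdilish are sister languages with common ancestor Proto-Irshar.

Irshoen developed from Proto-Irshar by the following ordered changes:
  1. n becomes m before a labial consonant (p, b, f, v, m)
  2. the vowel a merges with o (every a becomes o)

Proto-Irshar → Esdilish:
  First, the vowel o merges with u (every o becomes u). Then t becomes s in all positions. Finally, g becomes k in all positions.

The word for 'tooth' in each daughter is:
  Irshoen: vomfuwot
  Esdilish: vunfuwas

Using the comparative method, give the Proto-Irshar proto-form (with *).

*vonfuwat

Position 7: Irshoen has o, Esdilish has a. Esdilish preserves a here (none of its changes turn any other segment into a), so the proto-segment is *a.
Position 3: Irshoen has m, Esdilish has n. Esdilish preserves n here (none of its changes turn any other segment into n), so the proto-segment is *n.
Continuing position by position gives *vonfuwat; check it forward:
Irshoen: *vonfuwat
  vonfuwat → vomfuwat   [nasal place assimilation]
  vomfuwat → vomfuwot   [vowel merger]
  giving Irshoen vomfuwot.
Esdilish: *vonfuwat > vunfuwat > vunfuwas  (by vowel merger, unconditioned shift)
No other proto-form is consistent with every reflex, so the reconstruction is *vonfuwat.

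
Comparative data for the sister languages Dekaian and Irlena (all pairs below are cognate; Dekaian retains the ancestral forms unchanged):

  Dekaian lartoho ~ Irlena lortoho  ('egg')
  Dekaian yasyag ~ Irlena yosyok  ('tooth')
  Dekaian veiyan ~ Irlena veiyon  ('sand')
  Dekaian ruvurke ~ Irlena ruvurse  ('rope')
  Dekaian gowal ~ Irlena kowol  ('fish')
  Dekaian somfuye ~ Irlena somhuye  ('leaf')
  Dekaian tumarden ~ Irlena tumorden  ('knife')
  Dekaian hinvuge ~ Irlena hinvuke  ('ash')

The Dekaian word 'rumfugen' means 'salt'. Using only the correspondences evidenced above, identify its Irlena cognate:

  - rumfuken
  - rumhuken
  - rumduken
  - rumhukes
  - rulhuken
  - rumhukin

somfuye ~ somhuye — Dekaian f corresponds to Irlena h after a consonant, before a back vowel.
hinvuge ~ hinvuke — Dekaian g corresponds to Irlena k between vowels (before a front vowel).
Applying these to Dekaian 'rumfugen':
  rumfugen → rumhugen   (f→h after a consonant, before a back vowel)
  rumhugen → rumhuken   (g→k between vowels (before a front vowel))
So the Irlena cognate is 'rumhuken'.

rumhuken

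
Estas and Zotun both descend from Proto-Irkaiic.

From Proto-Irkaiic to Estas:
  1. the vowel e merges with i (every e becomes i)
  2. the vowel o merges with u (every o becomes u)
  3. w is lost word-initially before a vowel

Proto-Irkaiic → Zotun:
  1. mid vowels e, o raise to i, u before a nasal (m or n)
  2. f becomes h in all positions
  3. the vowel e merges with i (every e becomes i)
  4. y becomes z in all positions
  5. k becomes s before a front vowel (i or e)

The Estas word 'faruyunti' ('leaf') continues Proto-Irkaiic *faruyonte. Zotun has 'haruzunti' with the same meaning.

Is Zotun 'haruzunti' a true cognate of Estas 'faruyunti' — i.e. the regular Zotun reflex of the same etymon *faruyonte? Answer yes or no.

Derive the expected Zotun reflex of *faruyonte:
Zotun: start from *faruyonte.
  rule 1 (pre-nasal raising): faruyonte → faruyunte
  rule 2 (unconditioned shift): faruyunte → haruyunte
  rule 3 (vowel merger): haruyunte → haruyunti
  rule 4 (unconditioned shift): haruyunti → haruzunti
  rule 5: no change — haruzunti
  ⇒ Zotun haruzunti
Zotun 'haruzunti' matches the regular reflex exactly, so the pair is cognate.

yes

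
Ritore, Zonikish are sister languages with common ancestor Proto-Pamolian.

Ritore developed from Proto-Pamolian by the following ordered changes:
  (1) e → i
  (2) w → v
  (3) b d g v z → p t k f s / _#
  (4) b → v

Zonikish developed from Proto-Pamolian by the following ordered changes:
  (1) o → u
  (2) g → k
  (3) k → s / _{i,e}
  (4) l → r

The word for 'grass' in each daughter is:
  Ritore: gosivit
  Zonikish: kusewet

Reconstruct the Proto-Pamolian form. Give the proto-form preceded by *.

*gosewet

Position 5: Ritore has v, Zonikish has w. Zonikish preserves w here (none of its changes turn any other segment into w), so the proto-segment is *w.
Position 1: Ritore has g, Zonikish has k. Ritore preserves g here (none of its changes turn any other segment into g), so the proto-segment is *g.
Position 4: Ritore has i, Zonikish has e. Zonikish preserves e here (none of its changes turn any other segment into e), so the proto-segment is *e.
Continuing position by position gives *gosewet; check it forward:
Ritore: *gosewet
  gosewet → gosiwit   [vowel merger]
  gosiwit → gosivit   [unconditioned shift]
  gosivit (rule 3 does not apply)
  gosivit (rule 4 does not apply)
  giving Ritore gosivit.
Zonikish: *gosewet
  gosewet → gusewet   [vowel merger]
  gusewet → kusewet   [unconditioned shift]
  kusewet (rule 3 does not apply)
  kusewet (rule 4 does not apply)
  giving Zonikish kusewet.
No other proto-form is consistent with every reflex, so the reconstruction is *gosewet.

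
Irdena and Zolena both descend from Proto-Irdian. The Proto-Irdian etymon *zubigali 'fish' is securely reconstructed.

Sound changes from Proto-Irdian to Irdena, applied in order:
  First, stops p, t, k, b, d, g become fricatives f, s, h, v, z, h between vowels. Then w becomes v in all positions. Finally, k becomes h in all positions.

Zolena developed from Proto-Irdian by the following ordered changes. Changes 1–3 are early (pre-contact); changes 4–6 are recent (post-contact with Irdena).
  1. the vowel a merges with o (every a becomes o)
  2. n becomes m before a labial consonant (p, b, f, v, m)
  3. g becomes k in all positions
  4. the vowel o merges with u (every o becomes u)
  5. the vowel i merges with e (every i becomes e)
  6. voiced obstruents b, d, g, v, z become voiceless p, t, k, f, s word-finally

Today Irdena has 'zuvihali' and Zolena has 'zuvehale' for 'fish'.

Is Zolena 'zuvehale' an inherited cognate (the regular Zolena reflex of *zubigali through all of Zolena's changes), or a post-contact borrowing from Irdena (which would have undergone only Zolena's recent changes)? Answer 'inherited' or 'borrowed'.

borrowed

If inherited, *zubigali would pass through all of Zolena's changes:
Zolena: start from *zubigali.
  rule 1 (vowel merger): zubigali → zubigoli
  rule 2: no change — zubigoli
  rule 3 (unconditioned shift): zubigoli → zubikoli
  rule 4 (vowel merger): zubikoli → zubikuli
  rule 5 (vowel merger): zubikuli → zubekule
  rule 6: no change — zubekule
  ⇒ Zolena zubekule
If borrowed from Irdena 'zuvihali' after the early changes, it would undergo only the recent ones:
  rule 4 (vowel merger): no change (zuvihali)
  rule 5 (vowel merger): zuvihali → zuvehale
  rule 6 (final devoicing): no change (zuvehale)
  ⇒ as a loan: zuvehale
Zolena 'zuvehale' matches the loan outcome 'zuvehale', not the inherited 'zubekule' — it skipped the early Zolena changes, so it was borrowed from Irdena.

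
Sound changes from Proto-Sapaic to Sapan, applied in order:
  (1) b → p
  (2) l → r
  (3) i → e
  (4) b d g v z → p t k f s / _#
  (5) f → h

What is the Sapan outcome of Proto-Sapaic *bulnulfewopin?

Sapan: start from *bulnulfewopin.
  rule 1 (unconditioned shift): bulnulfewopin → pulnulfewopin
  rule 2 (unconditioned shift): pulnulfewopin → purnurfewopin
  rule 3 (vowel merger): purnurfewopin → purnurfewopen
  rule 4: no change — purnurfewopen
  rule 5 (unconditioned shift): purnurfewopen → purnurhewopen
  ⇒ Sapan purnurhewopen

purnurhewopen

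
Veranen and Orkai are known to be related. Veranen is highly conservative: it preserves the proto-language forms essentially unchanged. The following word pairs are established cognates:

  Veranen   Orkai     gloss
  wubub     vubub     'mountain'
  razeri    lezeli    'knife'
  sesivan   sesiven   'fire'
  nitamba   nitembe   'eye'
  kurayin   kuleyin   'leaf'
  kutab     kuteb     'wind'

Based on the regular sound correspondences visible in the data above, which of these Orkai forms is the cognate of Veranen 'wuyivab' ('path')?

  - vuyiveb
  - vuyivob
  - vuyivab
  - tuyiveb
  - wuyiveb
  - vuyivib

wubub ~ vubub — Veranen w corresponds to Orkai v word-initially before a back vowel.
kutab ~ kuteb — Veranen a corresponds to Orkai e after a consonant, before a labial obstruent.
Applying these to Veranen 'wuyivab':
  wuyivab → vuyivab   (w→v word-initially before a back vowel)
  vuyivab → vuyiveb   (a→e after a consonant, before a labial obstruent)
So the Orkai cognate is 'vuyiveb'.

vuyiveb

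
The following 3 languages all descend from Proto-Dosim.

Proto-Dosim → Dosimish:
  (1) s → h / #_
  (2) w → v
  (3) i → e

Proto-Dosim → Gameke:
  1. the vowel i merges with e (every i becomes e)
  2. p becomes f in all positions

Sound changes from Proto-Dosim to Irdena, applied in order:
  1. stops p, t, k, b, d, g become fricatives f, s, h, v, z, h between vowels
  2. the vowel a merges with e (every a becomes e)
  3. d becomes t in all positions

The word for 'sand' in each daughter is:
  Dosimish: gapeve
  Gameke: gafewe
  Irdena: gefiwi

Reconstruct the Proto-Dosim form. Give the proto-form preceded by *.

*gapiwi

Position 4: Dosimish has e, Gameke has e, Irdena has i. Irdena preserves i here (none of its changes turn any other segment into i), so the proto-segment is *i.
Position 3: Dosimish has p, Gameke has f, Irdena has f. Dosimish preserves p here (none of its changes turn any other segment into p), so the proto-segment is *p.
Position 5: Dosimish has v, Gameke has w, Irdena has w. Gameke preserves w here (none of its changes turn any other segment into w), so the proto-segment is *w.
This points to *gapiwi. Verify forward in each daughter:
Dosimish: *gapiwi > gapivi > gapeve  (by unconditioned shift, vowel merger)
Gameke: *gapiwi > gapewe > gafewe  (by vowel merger, unconditioned shift)
Irdena: start from *gapiwi.
  rule 1 (intervocalic lenition): gapiwi → gafiwi
  rule 2 (vowel merger): gafiwi → gefiwi
  rule 3: no change — gefiwi
  ⇒ Irdena gefiwi
No other proto-form is consistent with every reflex, so the reconstruction is *gapiwi.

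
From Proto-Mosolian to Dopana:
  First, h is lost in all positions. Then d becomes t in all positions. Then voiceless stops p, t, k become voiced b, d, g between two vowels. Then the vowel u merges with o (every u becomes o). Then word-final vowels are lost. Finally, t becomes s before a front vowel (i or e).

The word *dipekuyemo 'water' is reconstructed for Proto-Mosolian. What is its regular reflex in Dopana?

Dopana: *dipekuyemo
  dipekuyemo (rule 1 does not apply)
  dipekuyemo → tipekuyemo   [unconditioned shift]
  tipekuyemo → tibeguyemo   [intervocalic voicing]
  tibeguyemo → tibegoyemo   [vowel merger]
  tibegoyemo → tibegoyem   [apocope]
  tibegoyem → sibegoyem   [palatalisation]
  giving Dopana sibegoyem.

sibegoyem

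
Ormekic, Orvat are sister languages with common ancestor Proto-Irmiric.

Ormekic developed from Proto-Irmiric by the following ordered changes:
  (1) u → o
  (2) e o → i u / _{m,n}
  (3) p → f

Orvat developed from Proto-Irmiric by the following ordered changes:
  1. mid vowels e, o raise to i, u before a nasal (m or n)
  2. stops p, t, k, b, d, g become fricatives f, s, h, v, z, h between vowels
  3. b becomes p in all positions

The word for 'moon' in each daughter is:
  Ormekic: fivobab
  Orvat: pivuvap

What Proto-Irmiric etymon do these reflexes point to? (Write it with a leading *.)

Position 5: Ormekic has b, Orvat has v. Ormekic preserves b here (none of its changes turn any other segment into b), so the proto-segment is *b.
Position 7: Ormekic has b, Orvat has p. Ormekic preserves b here (none of its changes turn any other segment into b), so the proto-segment is *b.
Position 1: Ormekic has f, Orvat has p. Taking the neighbouring segments as reconstructed: Ormekic f could go back to *p or *f; Orvat p could go back to *p or *b — the one source consistent with every daughter is *p.
Continuing position by position gives *pivubab; check it forward:
Ormekic: start from *pivubab.
  rule 1 (vowel merger): pivubab → pivobab
  rule 2: no change — pivobab
  rule 3 (unconditioned shift): pivobab → fivobab
  ⇒ Ormekic fivobab
Orvat: *pivubab
  pivubab (rule 1 does not apply)
  pivubab → pivuvab   [intervocalic lenition]
  pivuvab → pivuvap   [unconditioned shift]
  giving Orvat pivuvap.
No other proto-form is consistent with every reflex, so the reconstruction is *pivubab.

*pivubab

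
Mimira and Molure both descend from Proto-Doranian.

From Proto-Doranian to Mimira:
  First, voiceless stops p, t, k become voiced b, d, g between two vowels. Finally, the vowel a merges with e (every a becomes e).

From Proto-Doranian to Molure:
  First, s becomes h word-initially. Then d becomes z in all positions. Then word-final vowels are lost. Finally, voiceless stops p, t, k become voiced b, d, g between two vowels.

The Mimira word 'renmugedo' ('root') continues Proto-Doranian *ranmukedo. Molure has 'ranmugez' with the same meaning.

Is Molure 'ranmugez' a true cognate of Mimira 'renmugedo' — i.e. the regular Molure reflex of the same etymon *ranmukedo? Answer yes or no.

Derive the expected Molure reflex of *ranmukedo:
Molure: *ranmukedo
  ranmukedo (rule 1 does not apply)
  ranmukedo → ranmukezo   [unconditioned shift]
  ranmukezo → ranmukez   [apocope]
  ranmukez → ranmugez   [intervocalic voicing]
  giving Molure ranmugez.
Molure 'ranmugez' matches the regular reflex exactly, so the pair is cognate.

yes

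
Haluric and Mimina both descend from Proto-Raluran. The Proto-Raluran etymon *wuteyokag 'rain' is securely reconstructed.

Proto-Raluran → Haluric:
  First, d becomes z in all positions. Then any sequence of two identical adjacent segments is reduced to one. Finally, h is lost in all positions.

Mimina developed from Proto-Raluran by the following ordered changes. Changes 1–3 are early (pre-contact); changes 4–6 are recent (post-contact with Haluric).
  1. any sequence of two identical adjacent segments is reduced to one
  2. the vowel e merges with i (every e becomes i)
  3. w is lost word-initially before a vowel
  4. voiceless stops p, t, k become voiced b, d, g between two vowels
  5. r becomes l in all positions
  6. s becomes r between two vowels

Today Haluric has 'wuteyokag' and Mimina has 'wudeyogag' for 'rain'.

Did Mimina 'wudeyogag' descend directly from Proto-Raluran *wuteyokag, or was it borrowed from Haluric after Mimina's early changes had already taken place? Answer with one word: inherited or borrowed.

borrowed

If inherited, *wuteyokag would pass through all of Mimina's changes:
Mimina: start from *wuteyokag.
  rule 1: no change — wuteyokag
  rule 2 (vowel merger): wuteyokag → wutiyokag
  rule 3 (glide loss): wutiyokag → utiyokag
  rule 4 (intervocalic voicing): utiyokag → udiyogag
  rule 5: no change — udiyogag
  rule 6: no change — udiyogag
  ⇒ Mimina udiyogag
If borrowed from Haluric 'wuteyokag' after the early changes, it would undergo only the recent ones:
  rule 4 (intervocalic voicing): wuteyokag → wudeyogag
  rule 5 (unconditioned shift): no change (wudeyogag)
  rule 6 (rhotacism): no change (wudeyogag)
  ⇒ as a loan: wudeyogag
Mimina 'wudeyogag' matches the loan outcome 'wudeyogag', not the inherited 'udiyogag' — it skipped the early Mimina changes, so it was borrowed from Haluric.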